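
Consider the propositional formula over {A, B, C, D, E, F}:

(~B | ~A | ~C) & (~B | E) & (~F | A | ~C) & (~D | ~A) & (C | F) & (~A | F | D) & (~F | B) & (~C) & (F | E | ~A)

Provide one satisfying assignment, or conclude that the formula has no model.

A=0; B=1; C=0; D=1; E=1; F=1

Unit clause (~C) forces C = 0.
Unit clause (F) forces F = 1.
Unit clause (B) forces B = 1.
Unit clause (E) forces E = 1.
Branch on D: set D = 1.
Unit clause (~A) forces A = 0.
All clauses are satisfied.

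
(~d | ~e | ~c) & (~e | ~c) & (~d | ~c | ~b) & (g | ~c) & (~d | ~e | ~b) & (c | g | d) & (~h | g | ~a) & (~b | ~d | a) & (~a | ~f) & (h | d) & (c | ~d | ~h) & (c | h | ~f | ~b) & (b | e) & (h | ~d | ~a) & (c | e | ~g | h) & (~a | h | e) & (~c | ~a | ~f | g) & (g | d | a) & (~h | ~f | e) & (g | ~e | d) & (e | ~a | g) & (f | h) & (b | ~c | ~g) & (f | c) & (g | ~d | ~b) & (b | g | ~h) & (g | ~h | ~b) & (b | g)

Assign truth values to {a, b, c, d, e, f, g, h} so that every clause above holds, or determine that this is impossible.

a ↦ 0, b ↦ 1, c ↦ 0, d ↦ 0, e ↦ 1, f ↦ 1, g ↦ 1, h ↦ 1

Case e = 1:
From the singleton clause (~c), c = 0.
From the singleton clause (f), f = 1.
From the singleton clause (~a), a = 0.
Case d = 0:
From the singleton clause (g), g = 1.
From the singleton clause (h), h = 1.
No clause remains; b is free.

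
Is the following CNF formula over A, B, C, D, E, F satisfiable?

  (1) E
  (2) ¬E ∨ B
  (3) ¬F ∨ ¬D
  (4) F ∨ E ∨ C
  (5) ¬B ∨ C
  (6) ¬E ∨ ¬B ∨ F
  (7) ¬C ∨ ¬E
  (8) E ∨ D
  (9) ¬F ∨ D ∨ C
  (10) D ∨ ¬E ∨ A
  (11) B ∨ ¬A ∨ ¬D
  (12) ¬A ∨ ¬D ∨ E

No, unsatisfiable

(E) alone gives E = True.
(B) alone gives B = True.
(C) alone gives C = True.
That conflicts with the unit clause (¬C).
No assignment satisfies every clause.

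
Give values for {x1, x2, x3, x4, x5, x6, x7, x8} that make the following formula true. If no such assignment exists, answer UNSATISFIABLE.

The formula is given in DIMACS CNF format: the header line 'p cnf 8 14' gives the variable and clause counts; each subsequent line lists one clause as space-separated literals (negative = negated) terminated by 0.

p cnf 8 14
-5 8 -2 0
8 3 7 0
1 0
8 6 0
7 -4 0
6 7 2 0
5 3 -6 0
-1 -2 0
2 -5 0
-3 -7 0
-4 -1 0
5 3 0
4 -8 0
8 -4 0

The clause (x1) is unit, so x1 = True.
The clause (¬x2) is unit, so x2 = False.
The clause (¬x5) is unit, so x5 = False.
The clause (¬x4) is unit, so x4 = False.
The clause (x3) is unit, so x3 = True.
The clause (¬x7) is unit, so x7 = False.
The clause (x6) is unit, so x6 = True.
The clause (¬x8) is unit, so x8 = False.
All clauses are satisfied.

x1=True; x2=False; x3=True; x4=False; x5=False; x6=True; x7=False; x8=False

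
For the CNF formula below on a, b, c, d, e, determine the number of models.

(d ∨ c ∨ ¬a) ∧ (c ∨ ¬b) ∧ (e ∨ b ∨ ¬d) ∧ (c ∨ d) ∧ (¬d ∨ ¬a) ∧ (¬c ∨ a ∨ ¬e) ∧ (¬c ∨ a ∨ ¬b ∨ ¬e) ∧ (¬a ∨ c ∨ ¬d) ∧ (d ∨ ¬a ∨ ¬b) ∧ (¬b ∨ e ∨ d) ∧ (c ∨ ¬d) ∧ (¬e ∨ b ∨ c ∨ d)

There are 2^5 = 32 truth assignments over (a, b, c, d, e).
Split on b. With b = True, the clauses containing b are satisfied and ¬b drops from the rest; 1 of the 2^4 = 16 assignments to the other variables satisfy what remains.
With b = False, by the same count on the reduced clause set, 3 assignments work.
(One model: a=F, b=F, c=T, d=F, e=F.)
Total: 1 + 3 = 4.

4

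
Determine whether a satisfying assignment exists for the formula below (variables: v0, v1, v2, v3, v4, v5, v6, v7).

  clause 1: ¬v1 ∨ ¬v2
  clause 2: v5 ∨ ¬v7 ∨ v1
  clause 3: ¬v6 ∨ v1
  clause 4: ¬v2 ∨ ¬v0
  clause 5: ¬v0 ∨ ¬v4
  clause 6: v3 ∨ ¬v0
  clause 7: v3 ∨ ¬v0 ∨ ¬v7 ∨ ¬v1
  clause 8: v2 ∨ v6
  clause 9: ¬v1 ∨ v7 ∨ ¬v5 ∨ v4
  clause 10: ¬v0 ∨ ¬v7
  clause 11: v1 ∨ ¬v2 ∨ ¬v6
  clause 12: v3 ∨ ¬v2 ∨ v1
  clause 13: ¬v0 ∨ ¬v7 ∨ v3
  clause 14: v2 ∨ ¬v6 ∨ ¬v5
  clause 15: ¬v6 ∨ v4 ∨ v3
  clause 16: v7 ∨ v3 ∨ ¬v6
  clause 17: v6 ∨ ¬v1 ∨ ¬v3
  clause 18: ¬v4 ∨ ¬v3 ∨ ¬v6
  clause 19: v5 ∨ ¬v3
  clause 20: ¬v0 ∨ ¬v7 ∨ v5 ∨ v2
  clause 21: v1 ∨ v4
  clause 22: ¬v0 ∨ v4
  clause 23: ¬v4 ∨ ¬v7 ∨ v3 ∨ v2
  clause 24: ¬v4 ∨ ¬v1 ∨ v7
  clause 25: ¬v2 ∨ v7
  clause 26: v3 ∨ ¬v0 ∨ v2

Case v1 = False:
The clause (¬v6) is unit, so v6 = False.
The clause (v2) is unit, so v2 = True.
The clause (¬v0) is unit, so v0 = False.
The clause (v3) is unit, so v3 = True.
The clause (v5) is unit, so v5 = True.
The clause (v4) is unit, so v4 = True.
The clause (v7) is unit, so v7 = True.
All clauses are satisfied.
A satisfying assignment: v0: False,  v1: False,  v2: True,  v3: True,  v4: True,  v5: True,  v6: False,  v7: True.

Yes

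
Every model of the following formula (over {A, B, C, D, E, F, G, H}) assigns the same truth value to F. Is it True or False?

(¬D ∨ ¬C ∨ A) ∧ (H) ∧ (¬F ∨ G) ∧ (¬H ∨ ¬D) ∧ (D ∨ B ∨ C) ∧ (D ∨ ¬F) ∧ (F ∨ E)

Suppose F = True.
The clause (H) is unit, so H = True.
The clause (G) is unit, so G = True.
The clause (¬D) is unit, so D = False.
Now (D) is unsatisfied and unit — conflict.
So every satisfying assignment has F = False.

False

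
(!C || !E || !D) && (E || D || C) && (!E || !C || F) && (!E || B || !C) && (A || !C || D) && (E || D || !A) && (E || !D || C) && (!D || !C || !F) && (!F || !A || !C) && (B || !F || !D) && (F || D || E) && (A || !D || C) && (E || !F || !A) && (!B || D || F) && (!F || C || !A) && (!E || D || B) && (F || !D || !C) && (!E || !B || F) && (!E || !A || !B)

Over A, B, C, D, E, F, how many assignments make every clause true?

There are 2^6 = 64 truth assignments over (A, B, C, D, E, F).
Split on F. With F = true, the clauses containing F are satisfied and !F drops from the rest; 1 of the 2^5 = 32 assignments to the other variables satisfy what remains.
With F = false, by the same count on the reduced clause set, 1 assignment works.
Total: 1 + 1 = 2.

2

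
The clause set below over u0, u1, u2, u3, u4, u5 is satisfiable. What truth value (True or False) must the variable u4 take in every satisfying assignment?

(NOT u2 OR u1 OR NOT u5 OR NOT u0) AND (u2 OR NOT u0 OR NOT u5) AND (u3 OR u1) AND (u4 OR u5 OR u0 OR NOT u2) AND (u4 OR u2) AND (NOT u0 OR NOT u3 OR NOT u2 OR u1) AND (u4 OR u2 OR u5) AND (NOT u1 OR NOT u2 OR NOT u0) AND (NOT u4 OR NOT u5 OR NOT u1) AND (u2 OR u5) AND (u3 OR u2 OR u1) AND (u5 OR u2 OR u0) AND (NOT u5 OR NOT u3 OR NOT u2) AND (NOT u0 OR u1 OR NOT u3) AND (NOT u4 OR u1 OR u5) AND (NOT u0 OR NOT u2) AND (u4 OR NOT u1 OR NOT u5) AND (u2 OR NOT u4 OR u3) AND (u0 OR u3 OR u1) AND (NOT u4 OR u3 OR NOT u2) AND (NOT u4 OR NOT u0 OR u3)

Suppose u4 = false.
Unit clause (u2) forces u2 = true.
Unit clause (NOT u0) forces u0 = false.
Unit clause (u5) forces u5 = true.
Unit clause (NOT u3) forces u3 = false.
Unit clause (u1) forces u1 = true.
But (NOT u1) is also a unit clause — contradiction.
So every satisfying assignment has u4 = True.

True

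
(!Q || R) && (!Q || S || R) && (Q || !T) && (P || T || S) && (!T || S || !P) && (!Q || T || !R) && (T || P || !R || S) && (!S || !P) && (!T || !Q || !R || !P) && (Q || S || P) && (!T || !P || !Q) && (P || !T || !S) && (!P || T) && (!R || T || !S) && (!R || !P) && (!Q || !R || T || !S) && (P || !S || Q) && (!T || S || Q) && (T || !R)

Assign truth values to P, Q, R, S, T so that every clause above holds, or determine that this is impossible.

P ↦ false; Q ↦ true; R ↦ true; S ↦ false; T ↦ true

Suppose Q = true.
Unit clause (R) forces R = true.
Unit clause (T) forces T = true.
Unit clause (!P) forces P = false.
Unit clause (!S) forces S = false.
All clauses are satisfied.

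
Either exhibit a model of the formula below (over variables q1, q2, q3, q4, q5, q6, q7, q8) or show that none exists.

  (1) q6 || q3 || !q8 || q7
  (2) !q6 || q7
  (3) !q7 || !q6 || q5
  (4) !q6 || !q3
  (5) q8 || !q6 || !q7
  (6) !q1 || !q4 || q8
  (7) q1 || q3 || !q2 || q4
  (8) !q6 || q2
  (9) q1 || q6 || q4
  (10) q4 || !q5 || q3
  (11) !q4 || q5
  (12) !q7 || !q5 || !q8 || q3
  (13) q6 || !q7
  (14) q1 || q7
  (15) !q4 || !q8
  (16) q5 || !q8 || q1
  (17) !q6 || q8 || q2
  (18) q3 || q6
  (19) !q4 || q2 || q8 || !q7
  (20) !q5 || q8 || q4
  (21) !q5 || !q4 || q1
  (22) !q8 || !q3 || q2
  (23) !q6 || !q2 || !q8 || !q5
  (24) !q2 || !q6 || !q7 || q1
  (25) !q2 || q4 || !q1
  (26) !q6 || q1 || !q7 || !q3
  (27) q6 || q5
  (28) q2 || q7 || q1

Suppose q6 = false.
From the singleton clause (!q7), q7 = false.
From the singleton clause (q1), q1 = true.
From the singleton clause (q3), q3 = true.
From the singleton clause (q5), q5 = true.
Suppose q4 = false.
From the singleton clause (q8), q8 = true.
From the singleton clause (q2), q2 = true.
Now (!q2) is unsatisfied and unit — conflict.
Backtrack on q4: now try q4 = true.
From the singleton clause (q8), q8 = true.
Now (!q8) is unsatisfied and unit — conflict.
Either choice for q4 ends in contradiction.
Backtrack on q6: now try q6 = true.
From the singleton clause (q7), q7 = true.
From the singleton clause (q5), q5 = true.
From the singleton clause (!q3), q3 = false.
From the singleton clause (q8), q8 = true.
Now (!q8) is unsatisfied and unit — conflict.
Either choice for q6 ends in contradiction.

UNSATISFIABLE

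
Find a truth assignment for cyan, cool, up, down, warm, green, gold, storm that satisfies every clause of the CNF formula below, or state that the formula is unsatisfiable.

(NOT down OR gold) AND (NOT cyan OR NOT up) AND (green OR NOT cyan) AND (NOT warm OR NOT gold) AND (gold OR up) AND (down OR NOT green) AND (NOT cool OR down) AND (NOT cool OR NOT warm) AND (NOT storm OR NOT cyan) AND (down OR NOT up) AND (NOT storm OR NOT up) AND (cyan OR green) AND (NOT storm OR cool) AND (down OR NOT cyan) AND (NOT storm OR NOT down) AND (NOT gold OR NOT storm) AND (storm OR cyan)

Branch on down: set down = true.
Unit clause (gold) forces gold = true.
Unit clause (NOT warm) forces warm = false.
Unit clause (NOT storm) forces storm = false.
Unit clause (cyan) forces cyan = true.
Unit clause (NOT up) forces up = false.
Unit clause (green) forces green = true.
All clauses hold; cool can take either value.

cyan=true, cool=false, up=false, down=true, warm=false, green=true, gold=true, storm=false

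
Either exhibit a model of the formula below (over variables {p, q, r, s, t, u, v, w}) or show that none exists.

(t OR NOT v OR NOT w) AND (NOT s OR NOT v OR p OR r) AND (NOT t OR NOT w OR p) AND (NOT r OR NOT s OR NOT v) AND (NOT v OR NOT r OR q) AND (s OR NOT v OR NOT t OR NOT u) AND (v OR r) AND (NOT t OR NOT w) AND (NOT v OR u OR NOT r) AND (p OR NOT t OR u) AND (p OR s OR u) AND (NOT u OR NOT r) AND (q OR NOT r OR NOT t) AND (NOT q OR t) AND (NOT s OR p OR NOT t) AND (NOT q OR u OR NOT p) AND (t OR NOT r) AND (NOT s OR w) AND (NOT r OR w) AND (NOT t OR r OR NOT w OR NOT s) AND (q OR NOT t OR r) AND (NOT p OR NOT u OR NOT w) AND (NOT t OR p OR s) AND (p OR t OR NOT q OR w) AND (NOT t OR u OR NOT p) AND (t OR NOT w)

Suppose v = true.
Suppose t = false.
The clause (NOT w) is unit, so w = false.
The clause (NOT q) is unit, so q = false.
The clause (NOT r) is unit, so r = false.
The clause (NOT s) is unit, so s = false.
Suppose p = true.
No clause remains; u is free.

p=true, q=false, r=false, s=false, t=false, u=false, v=true, w=false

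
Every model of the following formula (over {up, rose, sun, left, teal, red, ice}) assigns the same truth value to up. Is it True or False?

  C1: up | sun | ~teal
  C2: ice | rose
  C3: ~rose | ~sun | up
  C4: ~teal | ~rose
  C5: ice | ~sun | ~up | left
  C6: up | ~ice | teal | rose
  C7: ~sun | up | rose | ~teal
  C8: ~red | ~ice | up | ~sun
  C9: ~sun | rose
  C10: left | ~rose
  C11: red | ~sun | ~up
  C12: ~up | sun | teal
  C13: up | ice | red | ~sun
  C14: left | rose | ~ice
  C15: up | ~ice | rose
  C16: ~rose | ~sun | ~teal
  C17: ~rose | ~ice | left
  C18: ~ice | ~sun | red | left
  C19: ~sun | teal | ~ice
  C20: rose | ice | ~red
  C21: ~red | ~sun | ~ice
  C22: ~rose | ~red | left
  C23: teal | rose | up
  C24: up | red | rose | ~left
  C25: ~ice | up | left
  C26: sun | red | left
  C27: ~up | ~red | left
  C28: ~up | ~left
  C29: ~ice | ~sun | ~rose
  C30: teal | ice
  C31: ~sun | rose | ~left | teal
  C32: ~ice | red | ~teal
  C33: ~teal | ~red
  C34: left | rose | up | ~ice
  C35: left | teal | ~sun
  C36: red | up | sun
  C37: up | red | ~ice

False

Suppose up = 1.
(~left) alone gives left = 0.
(~rose) alone gives rose = 0.
(ice) alone gives ice = 1.
But (~ice) is also a unit clause — contradiction.
So every satisfying assignment has up = False.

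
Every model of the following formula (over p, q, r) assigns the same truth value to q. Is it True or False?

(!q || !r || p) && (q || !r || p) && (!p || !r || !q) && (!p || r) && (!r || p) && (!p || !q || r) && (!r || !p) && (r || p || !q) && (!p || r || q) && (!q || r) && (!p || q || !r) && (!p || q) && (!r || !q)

Suppose q = true.
Unit clause (r) forces r = true.
But (!r) is also a unit clause — contradiction.
So every satisfying assignment has q = False.

False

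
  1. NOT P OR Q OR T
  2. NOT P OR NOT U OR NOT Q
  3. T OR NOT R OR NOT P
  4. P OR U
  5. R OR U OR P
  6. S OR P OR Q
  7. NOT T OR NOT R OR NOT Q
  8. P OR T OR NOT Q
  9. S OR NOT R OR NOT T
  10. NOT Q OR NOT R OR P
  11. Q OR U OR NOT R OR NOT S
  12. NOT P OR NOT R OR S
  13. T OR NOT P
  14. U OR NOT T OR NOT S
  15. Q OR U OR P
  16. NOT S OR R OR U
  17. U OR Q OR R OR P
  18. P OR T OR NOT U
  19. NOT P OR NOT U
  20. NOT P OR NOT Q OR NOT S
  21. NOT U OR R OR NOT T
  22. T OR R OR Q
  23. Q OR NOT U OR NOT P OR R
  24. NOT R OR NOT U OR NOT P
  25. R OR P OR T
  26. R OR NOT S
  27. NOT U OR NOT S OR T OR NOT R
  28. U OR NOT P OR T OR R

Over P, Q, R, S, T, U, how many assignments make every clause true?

There are 2^6 = 64 truth assignments over (P, Q, R, S, T, U).
Split on P. With P = true, the clauses containing P are satisfied and NOT P drops from the rest; 2 of the 2^5 = 32 assignments to the other variables satisfy what remains.
With P = false, by the same count on the reduced clause set, 1 assignment works.
(One model: P=F, Q=F, R=T, S=T, T=T, U=T.)
Total: 2 + 1 = 3.

3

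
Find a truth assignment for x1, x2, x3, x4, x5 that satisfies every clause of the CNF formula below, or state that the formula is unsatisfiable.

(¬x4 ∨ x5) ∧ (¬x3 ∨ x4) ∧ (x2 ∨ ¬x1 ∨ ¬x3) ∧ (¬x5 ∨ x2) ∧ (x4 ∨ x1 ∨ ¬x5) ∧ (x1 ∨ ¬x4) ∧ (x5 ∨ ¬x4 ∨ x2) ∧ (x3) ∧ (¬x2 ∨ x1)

From the singleton clause (x3), x3 = True.
From the singleton clause (x4), x4 = True.
From the singleton clause (x5), x5 = True.
From the singleton clause (x2), x2 = True.
From the singleton clause (x1), x1 = True.
Every clause now holds.

x1=True, x2=True, x3=True, x4=True, x5=True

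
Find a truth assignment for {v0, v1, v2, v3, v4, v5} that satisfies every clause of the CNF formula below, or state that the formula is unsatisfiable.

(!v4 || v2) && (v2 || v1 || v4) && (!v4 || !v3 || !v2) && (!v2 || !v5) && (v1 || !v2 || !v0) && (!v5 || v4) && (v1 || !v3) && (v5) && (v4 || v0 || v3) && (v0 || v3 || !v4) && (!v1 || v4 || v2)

From the singleton clause (v5), v5 = true.
From the singleton clause (!v2), v2 = false.
From the singleton clause (!v4), v4 = false.
Now (v4) is unsatisfied and unit — conflict.

UNSATISFIABLE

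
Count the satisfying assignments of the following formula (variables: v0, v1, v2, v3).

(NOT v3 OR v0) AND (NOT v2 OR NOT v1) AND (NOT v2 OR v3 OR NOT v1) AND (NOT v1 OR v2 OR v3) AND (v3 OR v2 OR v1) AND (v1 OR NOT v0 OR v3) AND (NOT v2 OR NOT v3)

There are 2^4 = 16 truth assignments over (v0, v1, v2, v3).
Split on v1. With v1 = true, the clauses containing v1 are satisfied and NOT v1 drops from the rest; 1 of the 2^3 = 8 assignments to the other variables satisfy what remains.
With v1 = false, by the same count on the reduced clause set, 2 assignments work.
(One model: v0=F, v1=F, v2=T, v3=F.)
Total: 1 + 2 = 3.

3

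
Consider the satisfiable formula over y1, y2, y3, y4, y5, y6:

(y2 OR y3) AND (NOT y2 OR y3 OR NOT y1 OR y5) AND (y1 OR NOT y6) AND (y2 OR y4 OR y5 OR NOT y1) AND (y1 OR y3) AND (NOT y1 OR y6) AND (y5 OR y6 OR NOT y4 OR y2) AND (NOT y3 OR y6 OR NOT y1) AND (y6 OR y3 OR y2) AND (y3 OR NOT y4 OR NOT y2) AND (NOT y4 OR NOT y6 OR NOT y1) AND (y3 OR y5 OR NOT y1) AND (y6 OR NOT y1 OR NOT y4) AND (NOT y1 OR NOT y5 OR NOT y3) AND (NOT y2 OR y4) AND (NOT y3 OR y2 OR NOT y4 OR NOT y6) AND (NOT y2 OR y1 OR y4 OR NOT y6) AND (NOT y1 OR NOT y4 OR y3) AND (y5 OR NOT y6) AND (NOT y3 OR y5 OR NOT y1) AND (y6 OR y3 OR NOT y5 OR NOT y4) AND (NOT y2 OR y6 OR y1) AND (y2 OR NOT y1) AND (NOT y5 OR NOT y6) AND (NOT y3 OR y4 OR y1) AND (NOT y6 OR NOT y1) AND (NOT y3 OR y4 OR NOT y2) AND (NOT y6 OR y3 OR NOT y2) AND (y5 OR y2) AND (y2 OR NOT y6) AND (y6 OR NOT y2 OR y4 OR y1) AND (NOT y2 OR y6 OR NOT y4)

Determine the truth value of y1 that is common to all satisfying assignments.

Suppose y1 = true.
The clause (y6) is unit, so y6 = true.
That conflicts with the unit clause (NOT y6).
So every satisfying assignment has y1 = False.

False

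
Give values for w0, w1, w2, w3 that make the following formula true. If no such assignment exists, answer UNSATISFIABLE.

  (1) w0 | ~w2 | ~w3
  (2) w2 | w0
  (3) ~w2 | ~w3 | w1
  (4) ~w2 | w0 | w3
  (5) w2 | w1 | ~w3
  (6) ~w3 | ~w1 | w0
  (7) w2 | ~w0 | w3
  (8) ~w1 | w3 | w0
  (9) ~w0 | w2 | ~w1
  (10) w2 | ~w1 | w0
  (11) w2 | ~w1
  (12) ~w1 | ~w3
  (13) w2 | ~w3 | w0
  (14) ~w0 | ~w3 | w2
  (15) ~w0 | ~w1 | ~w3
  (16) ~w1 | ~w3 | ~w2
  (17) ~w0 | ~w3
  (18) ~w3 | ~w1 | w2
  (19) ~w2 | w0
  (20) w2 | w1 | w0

Branch on w2: set w2 = 1.
(w0) alone gives w0 = 1.
(~w3) alone gives w3 = 0.
Every clause is now satisfied; w1 is unconstrained.

w0: 1, w1: 1, w2: 1, w3: 0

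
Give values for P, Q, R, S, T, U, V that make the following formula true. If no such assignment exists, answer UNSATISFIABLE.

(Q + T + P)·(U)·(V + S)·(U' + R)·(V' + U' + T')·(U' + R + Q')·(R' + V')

Unit clause (U) forces U = 1.
Unit clause (R) forces R = 1.
Unit clause (V') forces V = 0.
Unit clause (S) forces S = 1.
Try Q = 1.
Every clause is now satisfied; P, T are unconstrained.

P: 0; Q: 1; R: 1; S: 1; T: 1; U: 1; V: 0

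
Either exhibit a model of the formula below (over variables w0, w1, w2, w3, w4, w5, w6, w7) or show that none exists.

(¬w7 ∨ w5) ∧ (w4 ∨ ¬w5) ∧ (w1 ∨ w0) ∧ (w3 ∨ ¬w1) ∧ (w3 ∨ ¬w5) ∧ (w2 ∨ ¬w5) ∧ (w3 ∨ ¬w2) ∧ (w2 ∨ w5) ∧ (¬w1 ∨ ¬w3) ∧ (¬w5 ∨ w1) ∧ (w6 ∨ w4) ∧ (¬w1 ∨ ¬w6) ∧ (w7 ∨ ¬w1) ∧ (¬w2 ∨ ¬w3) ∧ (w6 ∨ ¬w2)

UNSATISFIABLE

Try w7 = False.
(¬w1) alone gives w1 = False.
(w0) alone gives w0 = True.
(¬w5) alone gives w5 = False.
(w2) alone gives w2 = True.
(w3) alone gives w3 = True.
Now (¬w3) is unsatisfied and unit — conflict.
That branch fails; take w7 = True instead.
(w5) alone gives w5 = True.
(w4) alone gives w4 = True.
(w3) alone gives w3 = True.
(w2) alone gives w2 = True.
Now (¬w2) is unsatisfied and unit — conflict.
Both values of w7 lead to a conflict.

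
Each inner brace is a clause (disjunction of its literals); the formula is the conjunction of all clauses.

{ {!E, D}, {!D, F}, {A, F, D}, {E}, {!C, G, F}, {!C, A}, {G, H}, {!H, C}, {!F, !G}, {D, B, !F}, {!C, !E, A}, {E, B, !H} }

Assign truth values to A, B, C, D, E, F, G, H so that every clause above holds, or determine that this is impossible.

Unit clause (E) forces E = true.
Unit clause (D) forces D = true.
Unit clause (F) forces F = true.
Unit clause (!G) forces G = false.
Unit clause (H) forces H = true.
Unit clause (C) forces C = true.
Unit clause (A) forces A = true.
All clauses hold; B can take either value.

A: true,  B: true,  C: true,  D: true,  E: true,  F: true,  G: false,  H: true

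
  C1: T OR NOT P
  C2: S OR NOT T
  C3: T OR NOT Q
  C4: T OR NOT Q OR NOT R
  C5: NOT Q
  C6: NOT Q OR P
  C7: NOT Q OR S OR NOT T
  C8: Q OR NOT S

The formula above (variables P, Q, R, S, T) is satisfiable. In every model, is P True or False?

Suppose P = true.
The clause (T) is unit, so T = true.
The clause (S) is unit, so S = true.
The clause (NOT Q) is unit, so Q = false.
That conflicts with the unit clause (Q).
So every satisfying assignment has P = False.

False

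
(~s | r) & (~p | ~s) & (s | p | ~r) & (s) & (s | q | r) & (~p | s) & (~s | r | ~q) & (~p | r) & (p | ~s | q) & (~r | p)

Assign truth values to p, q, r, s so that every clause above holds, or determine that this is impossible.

UNSATISFIABLE

(s) alone gives s = 1.
(r) alone gives r = 1.
(~p) alone gives p = 0.
Now (p) is unsatisfied and unit — conflict.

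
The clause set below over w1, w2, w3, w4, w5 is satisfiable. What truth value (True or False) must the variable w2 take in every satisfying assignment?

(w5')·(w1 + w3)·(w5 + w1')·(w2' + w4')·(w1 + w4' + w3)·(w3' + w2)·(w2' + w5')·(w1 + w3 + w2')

Suppose w2 = 0.
From the singleton clause (w5'), w5 = 0.
From the singleton clause (w1'), w1 = 0.
From the singleton clause (w3), w3 = 1.
Now (w3') is unsatisfied and unit — conflict.
So every satisfying assignment has w2 = True.

True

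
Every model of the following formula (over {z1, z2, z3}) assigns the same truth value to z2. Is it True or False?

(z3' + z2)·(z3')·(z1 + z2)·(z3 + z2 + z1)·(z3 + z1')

Suppose z2 = 0.
(z3') alone gives z3 = 0.
(z1) alone gives z1 = 1.
Now (z1') is unsatisfied and unit — conflict.
So every satisfying assignment has z2 = True.

True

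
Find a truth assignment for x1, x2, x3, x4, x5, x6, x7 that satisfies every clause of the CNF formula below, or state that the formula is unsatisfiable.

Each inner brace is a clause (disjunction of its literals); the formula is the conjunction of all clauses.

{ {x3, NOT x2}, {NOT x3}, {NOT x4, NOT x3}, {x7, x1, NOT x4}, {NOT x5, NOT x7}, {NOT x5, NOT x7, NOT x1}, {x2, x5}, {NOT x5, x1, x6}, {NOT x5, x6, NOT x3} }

Unit clause (NOT x3) forces x3 = false.
Unit clause (NOT x2) forces x2 = false.
Unit clause (x5) forces x5 = true.
Unit clause (NOT x7) forces x7 = false.
Case x1 = true:
No clause remains; x4, x6 are free.

x1 ↦ true,  x2 ↦ false,  x3 ↦ false,  x4 ↦ false,  x5 ↦ true,  x6 ↦ true,  x7 ↦ false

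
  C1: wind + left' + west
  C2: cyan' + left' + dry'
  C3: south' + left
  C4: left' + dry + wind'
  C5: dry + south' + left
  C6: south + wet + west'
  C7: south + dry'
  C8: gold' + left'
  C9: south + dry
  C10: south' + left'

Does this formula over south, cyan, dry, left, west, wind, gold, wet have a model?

No, unsatisfiable

Branch on south: set south = 0.
The clause (dry') is unit, so dry = 0.
Now (dry) is unsatisfied and unit — conflict.
That branch fails; take south = 1 instead.
The clause (left) is unit, so left = 1.
Now (left') is unsatisfied and unit — conflict.
Either choice for south ends in contradiction.
No assignment satisfies every clause.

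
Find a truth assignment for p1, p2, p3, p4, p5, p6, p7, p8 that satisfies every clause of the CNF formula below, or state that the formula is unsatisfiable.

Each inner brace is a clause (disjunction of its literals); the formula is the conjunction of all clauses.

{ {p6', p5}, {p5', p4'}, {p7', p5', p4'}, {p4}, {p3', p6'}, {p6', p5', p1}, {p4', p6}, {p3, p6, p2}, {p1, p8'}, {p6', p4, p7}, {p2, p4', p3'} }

UNSATISFIABLE

From the singleton clause (p4), p4 = 1.
From the singleton clause (p5'), p5 = 0.
From the singleton clause (p6'), p6 = 0.
Now (p6) is unsatisfied and unit — conflict.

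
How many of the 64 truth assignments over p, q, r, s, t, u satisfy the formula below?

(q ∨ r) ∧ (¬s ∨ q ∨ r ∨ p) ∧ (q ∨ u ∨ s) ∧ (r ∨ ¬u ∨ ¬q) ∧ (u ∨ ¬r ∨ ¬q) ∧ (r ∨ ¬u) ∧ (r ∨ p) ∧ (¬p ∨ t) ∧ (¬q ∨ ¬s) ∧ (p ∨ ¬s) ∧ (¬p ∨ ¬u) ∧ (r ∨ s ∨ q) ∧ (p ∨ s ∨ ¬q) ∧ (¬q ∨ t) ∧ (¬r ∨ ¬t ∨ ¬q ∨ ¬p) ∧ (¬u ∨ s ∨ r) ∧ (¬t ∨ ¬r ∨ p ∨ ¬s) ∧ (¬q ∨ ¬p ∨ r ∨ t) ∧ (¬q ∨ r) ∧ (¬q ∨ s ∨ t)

There are 2^6 = 64 truth assignments over (p, q, r, s, t, u).
Split on t. With t = True, the clauses containing t are satisfied and ¬t drops from the rest; 2 of the 2^5 = 32 assignments to the other variables satisfy what remains.
With t = False, by the same count on the reduced clause set, 1 assignment works.
(One model: p=F, q=F, r=T, s=F, t=F, u=T.)
Total: 2 + 1 = 3.

3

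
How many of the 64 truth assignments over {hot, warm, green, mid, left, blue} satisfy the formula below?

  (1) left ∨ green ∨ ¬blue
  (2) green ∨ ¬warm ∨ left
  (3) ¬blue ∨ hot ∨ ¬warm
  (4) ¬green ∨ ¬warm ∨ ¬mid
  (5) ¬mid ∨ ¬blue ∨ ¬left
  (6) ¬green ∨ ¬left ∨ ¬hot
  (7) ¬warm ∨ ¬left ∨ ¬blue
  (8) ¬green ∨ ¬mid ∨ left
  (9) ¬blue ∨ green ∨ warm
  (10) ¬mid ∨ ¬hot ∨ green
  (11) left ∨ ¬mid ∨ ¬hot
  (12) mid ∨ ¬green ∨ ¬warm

16

There are 2^6 = 64 truth assignments over (hot, warm, green, mid, left, blue).
Split on green. With green = True, the clauses containing green are satisfied and ¬green drops from the rest; 7 of the 2^5 = 32 assignments to the other variables satisfy what remains.
With green = False, by the same count on the reduced clause set, 9 assignments work.
(One model: hot=F, warm=F, green=F, mid=F, left=F, blue=F.)
Total: 7 + 9 = 16.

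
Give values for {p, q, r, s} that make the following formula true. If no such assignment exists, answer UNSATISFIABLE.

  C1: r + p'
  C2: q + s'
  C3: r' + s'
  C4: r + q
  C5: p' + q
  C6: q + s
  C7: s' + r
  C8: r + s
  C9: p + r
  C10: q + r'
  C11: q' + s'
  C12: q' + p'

Suppose r = 1.
The clause (s') is unit, so s = 0.
The clause (q) is unit, so q = 1.
The clause (p') is unit, so p = 0.
This assignment satisfies each clause.

p=0; q=1; r=1; s=0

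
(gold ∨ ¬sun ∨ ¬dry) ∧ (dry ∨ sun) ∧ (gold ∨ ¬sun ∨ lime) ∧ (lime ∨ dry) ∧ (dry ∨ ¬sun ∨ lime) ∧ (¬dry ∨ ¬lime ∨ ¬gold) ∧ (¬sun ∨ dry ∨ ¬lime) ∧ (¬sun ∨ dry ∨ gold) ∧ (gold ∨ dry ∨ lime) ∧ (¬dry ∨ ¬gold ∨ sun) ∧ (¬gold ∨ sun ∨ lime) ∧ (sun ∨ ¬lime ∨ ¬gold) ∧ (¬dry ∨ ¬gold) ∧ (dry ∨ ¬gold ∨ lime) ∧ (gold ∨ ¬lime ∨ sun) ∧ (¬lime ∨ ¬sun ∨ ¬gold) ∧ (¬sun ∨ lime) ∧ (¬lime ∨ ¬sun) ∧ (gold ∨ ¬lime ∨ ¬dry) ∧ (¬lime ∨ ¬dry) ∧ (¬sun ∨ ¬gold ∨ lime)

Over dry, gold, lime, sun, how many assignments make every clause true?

There are 2^4 = 16 truth assignments over (dry, gold, lime, sun).
Check each against the 21 clauses (columns in the order dry, gold, lime, sun):
  F F F F  ✗ fails (dry ∨ sun)
  F F F T  ✗ fails (gold ∨ ¬sun ∨ lime)
  F F T F  ✗ fails (dry ∨ sun)
  F F T T  ✗ fails (¬sun ∨ dry ∨ ¬lime)
  F T F F  ✗ fails (dry ∨ sun)
  F T F T  ✗ fails (lime ∨ dry)
  F T T F  ✗ fails (dry ∨ sun)
  F T T T  ✗ fails (¬sun ∨ dry ∨ ¬lime)
  T F F F  ✓ satisfies all
  T F F T  ✗ fails (gold ∨ ¬sun ∨ ¬dry)
  T F T F  ✗ fails (gold ∨ ¬lime ∨ sun)
  T F T T  ✗ fails (gold ∨ ¬sun ∨ ¬dry)
  T T F F  ✗ fails (¬dry ∨ ¬gold ∨ sun)
  T T F T  ✗ fails (¬dry ∨ ¬gold)
  T T T F  ✗ fails (¬dry ∨ ¬lime ∨ ¬gold)
  T T T T  ✗ fails (¬dry ∨ ¬lime ∨ ¬gold)
1 of the 16 rows is a model.

1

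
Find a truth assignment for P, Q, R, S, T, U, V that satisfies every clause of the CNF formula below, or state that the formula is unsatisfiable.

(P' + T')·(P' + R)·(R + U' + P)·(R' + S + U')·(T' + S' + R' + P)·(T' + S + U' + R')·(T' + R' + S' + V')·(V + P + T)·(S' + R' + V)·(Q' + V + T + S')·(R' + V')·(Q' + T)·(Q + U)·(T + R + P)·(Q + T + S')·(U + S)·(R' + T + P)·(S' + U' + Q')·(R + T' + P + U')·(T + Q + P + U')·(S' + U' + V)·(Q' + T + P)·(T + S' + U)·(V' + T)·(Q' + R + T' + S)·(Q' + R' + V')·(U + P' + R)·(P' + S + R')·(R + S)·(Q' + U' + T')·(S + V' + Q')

P ↦ 0, Q ↦ 1, R ↦ 0, S ↦ 1, T ↦ 1, U ↦ 0, V ↦ 0

Try P = 0.
Try R = 0.
(U') alone gives U = 0.
(Q) alone gives Q = 1.
(T) alone gives T = 1.
(S) alone gives S = 1.
No clause remains; V is free.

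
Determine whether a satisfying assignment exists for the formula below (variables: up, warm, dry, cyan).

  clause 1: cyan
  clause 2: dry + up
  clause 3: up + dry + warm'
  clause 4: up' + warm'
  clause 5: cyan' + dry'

Unit clause (cyan) forces cyan = 1.
Unit clause (dry') forces dry = 0.
Unit clause (up) forces up = 1.
Unit clause (warm') forces warm = 0.
All clauses are satisfied.
A satisfying assignment: up=1; warm=0; dry=0; cyan=1.

Yes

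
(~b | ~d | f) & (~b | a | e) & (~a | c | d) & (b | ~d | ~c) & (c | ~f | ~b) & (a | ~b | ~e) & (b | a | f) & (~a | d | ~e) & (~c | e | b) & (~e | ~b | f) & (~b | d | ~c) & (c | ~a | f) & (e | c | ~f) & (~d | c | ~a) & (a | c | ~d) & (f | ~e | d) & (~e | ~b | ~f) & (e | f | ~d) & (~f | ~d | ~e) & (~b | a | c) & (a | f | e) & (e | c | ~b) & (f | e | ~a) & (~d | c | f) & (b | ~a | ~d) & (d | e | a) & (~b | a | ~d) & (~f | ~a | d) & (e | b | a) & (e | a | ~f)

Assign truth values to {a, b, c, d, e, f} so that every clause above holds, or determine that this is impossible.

a: 1; b: 1; c: 1; d: 1; e: 0; f: 1

Try b = 1.
Try d = 1.
From the singleton clause (f), f = 1.
From the singleton clause (c), c = 1.
From the singleton clause (~e), e = 0.
From the singleton clause (a), a = 1.
All clauses are satisfied.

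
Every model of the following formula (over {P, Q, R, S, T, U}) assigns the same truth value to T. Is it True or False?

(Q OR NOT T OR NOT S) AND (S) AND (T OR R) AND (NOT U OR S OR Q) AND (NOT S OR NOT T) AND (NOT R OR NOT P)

False

Suppose T = true.
From the singleton clause (S), S = true.
That conflicts with the unit clause (NOT S).
So every satisfying assignment has T = False.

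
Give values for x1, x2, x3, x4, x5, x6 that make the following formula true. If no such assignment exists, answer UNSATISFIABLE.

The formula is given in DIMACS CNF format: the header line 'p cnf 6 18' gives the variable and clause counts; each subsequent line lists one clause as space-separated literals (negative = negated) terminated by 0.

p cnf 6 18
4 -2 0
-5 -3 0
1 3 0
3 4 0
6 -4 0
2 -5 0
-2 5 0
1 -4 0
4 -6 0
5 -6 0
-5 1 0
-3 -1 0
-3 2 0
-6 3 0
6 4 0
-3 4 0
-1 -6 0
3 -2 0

Suppose x4 = True.
From the singleton clause (x6), x6 = True.
From the singleton clause (x1), x1 = True.
But (¬x1) is also a unit clause — contradiction.
So x4 must be the other value — set x4 = False.
From the singleton clause (¬x2), x2 = False.
From the singleton clause (x3), x3 = True.
But (¬x3) is also a unit clause — contradiction.
Either choice for x4 ends in contradiction.

UNSATISFIABLE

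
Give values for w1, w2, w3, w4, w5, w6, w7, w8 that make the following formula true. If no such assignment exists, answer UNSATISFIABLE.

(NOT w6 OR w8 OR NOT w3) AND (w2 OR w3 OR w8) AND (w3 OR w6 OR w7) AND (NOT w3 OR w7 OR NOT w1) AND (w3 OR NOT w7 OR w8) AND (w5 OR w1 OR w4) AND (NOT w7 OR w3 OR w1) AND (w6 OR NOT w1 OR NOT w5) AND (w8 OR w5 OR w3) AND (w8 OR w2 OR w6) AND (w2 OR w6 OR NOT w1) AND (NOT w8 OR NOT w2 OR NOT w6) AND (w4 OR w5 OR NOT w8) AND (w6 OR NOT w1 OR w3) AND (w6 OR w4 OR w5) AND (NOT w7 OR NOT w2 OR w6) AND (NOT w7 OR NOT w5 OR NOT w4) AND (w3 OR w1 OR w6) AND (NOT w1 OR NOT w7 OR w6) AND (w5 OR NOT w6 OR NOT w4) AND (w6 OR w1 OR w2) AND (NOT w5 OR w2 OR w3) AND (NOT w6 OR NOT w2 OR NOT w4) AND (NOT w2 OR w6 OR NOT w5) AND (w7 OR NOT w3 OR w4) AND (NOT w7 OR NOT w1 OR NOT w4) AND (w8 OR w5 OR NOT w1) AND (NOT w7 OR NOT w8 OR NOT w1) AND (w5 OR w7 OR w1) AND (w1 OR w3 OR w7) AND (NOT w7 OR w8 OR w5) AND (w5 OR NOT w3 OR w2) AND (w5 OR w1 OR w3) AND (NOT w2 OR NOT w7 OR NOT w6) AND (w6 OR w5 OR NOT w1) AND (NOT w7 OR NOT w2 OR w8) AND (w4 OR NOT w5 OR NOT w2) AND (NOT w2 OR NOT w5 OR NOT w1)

w1 ↦ false,  w2 ↦ false,  w3 ↦ true,  w4 ↦ true,  w5 ↦ true,  w6 ↦ true,  w7 ↦ false,  w8 ↦ true

Try w6 = true.
Try w8 = true.
(NOT w2) alone gives w2 = false.
Try w4 = true.
(w5) alone gives w5 = true.
(NOT w7) alone gives w7 = false.
(w3) alone gives w3 = true.
(NOT w1) alone gives w1 = false.
This assignment satisfies each clause.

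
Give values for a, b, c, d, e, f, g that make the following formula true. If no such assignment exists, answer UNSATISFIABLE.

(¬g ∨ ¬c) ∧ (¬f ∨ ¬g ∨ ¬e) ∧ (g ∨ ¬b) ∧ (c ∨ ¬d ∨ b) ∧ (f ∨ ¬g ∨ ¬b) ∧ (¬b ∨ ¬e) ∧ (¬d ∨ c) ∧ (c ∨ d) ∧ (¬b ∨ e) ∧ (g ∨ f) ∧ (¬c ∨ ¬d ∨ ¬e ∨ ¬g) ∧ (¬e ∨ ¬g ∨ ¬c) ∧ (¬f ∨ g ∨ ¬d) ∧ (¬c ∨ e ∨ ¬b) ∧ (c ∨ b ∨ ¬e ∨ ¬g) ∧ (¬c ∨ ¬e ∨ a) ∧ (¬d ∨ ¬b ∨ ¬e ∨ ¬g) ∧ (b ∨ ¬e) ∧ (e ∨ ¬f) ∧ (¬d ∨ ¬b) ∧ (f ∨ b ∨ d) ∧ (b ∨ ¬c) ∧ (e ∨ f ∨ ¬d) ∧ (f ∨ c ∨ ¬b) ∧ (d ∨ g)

Suppose g = False.
The clause (¬b) is unit, so b = False.
The clause (f) is unit, so f = True.
The clause (¬d) is unit, so d = False.
Now (d) is unsatisfied and unit — conflict.
That branch fails; take g = True instead.
The clause (¬c) is unit, so c = False.
The clause (¬d) is unit, so d = False.
Now (d) is unsatisfied and unit — conflict.
Either choice for g ends in contradiction.

UNSATISFIABLE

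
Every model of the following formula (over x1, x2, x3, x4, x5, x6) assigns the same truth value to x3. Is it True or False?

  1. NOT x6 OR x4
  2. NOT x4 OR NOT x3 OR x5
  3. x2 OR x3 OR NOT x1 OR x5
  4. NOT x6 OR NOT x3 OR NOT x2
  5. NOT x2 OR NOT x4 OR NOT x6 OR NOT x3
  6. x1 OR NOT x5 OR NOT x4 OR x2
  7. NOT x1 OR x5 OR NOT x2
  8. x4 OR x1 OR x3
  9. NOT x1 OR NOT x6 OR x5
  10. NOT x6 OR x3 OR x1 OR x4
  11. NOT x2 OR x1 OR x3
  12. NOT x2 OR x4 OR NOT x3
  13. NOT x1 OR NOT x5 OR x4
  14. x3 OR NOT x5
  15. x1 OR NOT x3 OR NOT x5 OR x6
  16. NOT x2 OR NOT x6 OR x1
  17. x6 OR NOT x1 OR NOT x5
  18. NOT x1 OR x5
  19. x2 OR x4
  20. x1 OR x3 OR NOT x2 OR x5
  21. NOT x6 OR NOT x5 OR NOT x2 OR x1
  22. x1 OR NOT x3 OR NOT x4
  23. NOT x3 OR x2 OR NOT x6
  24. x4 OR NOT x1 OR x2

False

Suppose x3 = true.
Try x6 = false.
Try x4 = false.
The clause (NOT x2) is unit, so x2 = false.
But (x2) is also a unit clause — contradiction.
Undo x4 and try x4 = true.
The clause (x5) is unit, so x5 = true.
The clause (x1) is unit, so x1 = true.
But (NOT x1) is also a unit clause — contradiction.
Both values of x4 lead to a conflict.
Undo x6 and try x6 = true.
The clause (x4) is unit, so x4 = true.
The clause (x5) is unit, so x5 = true.
The clause (NOT x2) is unit, so x2 = false.
But (x2) is also a unit clause — contradiction.
Both values of x6 lead to a conflict.
So every satisfying assignment has x3 = False.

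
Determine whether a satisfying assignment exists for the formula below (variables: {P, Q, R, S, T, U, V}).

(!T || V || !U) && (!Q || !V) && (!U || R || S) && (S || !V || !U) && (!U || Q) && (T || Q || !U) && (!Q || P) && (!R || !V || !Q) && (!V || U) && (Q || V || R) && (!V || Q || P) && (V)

The clause (V) is unit, so V = true.
The clause (!Q) is unit, so Q = false.
The clause (!U) is unit, so U = false.
Now (U) is unsatisfied and unit — conflict.
No assignment satisfies every clause.

No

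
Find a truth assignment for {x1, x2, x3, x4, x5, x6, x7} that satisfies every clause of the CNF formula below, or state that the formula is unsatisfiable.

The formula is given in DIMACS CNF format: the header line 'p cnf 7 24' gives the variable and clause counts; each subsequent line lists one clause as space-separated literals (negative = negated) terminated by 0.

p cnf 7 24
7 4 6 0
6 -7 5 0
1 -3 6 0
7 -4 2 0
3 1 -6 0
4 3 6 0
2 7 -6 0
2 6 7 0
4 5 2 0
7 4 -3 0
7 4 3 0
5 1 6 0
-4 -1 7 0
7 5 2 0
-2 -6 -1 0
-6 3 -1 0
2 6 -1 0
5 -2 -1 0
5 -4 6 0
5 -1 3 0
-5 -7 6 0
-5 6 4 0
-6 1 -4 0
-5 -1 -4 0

Suppose x7 = True.
Suppose x6 = True.
Suppose x3 = True.
Suppose x2 = True.
Unit clause (¬x1) forces x1 = False.
Unit clause (¬x4) forces x4 = False.
Every clause is now satisfied; x5 is unconstrained.

x1=False, x2=True, x3=True, x4=False, x5=True, x6=True, x7=True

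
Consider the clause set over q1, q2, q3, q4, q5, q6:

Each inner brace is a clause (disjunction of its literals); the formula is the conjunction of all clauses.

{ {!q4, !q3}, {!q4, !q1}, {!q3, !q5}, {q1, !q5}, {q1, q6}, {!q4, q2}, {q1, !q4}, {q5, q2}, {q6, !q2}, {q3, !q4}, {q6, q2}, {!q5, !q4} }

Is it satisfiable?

Try q4 = false.
Try q3 = true.
The clause (!q5) is unit, so q5 = false.
The clause (q2) is unit, so q2 = true.
The clause (q6) is unit, so q6 = true.
No clause remains; q1 is free.
A satisfying assignment: q1=true,  q2=true,  q3=true,  q4=false,  q5=false,  q6=true.

Yes, satisfiable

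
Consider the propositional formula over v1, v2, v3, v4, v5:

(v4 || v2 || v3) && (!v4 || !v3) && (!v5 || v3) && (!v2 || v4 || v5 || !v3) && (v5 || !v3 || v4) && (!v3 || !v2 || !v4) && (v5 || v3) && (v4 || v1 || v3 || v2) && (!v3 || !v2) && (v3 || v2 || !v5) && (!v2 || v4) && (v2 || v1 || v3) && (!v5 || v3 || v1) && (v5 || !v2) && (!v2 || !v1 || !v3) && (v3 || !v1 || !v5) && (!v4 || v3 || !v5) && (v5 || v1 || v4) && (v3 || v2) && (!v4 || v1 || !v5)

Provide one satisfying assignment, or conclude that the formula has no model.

Try v4 = false.
From the singleton clause (!v2), v2 = false.
From the singleton clause (v3), v3 = true.
From the singleton clause (v5), v5 = true.
No clause remains; v1 is free.

v1=false, v2=false, v3=true, v4=false, v5=true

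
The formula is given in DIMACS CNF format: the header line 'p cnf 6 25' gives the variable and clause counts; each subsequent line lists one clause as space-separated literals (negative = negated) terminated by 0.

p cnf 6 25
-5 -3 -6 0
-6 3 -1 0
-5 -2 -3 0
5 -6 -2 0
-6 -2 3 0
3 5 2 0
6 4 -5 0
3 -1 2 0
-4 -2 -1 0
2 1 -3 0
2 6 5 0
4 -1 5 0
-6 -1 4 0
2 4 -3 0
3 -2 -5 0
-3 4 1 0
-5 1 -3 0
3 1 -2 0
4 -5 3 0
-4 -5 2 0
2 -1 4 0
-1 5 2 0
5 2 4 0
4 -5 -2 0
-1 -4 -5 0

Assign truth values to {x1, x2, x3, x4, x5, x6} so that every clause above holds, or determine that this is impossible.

Try x5 = False.
Try x6 = False.
The clause (x2) is unit, so x2 = True.
Try x4 = True.
The clause (¬x1) is unit, so x1 = False.
The clause (x3) is unit, so x3 = True.
This assignment satisfies each clause.

x1 ↦ False; x2 ↦ True; x3 ↦ True; x4 ↦ True; x5 ↦ False; x6 ↦ False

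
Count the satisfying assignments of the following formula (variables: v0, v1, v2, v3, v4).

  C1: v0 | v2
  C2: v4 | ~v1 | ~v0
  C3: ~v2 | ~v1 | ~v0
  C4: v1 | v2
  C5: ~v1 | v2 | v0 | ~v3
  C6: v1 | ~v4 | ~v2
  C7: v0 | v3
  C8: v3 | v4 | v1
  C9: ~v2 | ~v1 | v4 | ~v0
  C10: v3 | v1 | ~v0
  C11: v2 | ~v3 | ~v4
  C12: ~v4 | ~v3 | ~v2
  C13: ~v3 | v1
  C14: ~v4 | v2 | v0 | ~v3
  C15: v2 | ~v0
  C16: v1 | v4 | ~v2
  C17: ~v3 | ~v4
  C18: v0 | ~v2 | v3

1

There are 2^5 = 32 truth assignments over (v0, v1, v2, v3, v4).
Split on v3. With v3 = 1, the clauses containing v3 are satisfied and ~v3 drops from the rest; 1 of the 2^4 = 16 assignments to the other variables satisfy what remains.
With v3 = 0, by the same count on the reduced clause set, 0 assignments work.
(One model: v0=F, v1=T, v2=T, v3=T, v4=F.)
Total: 1 + 0 = 1.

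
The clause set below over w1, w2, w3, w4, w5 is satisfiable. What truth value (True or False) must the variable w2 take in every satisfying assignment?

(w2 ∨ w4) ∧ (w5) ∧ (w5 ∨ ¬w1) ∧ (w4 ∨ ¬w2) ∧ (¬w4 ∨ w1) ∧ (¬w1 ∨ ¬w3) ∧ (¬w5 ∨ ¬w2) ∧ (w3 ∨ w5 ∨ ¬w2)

False

Suppose w2 = True.
The clause (w5) is unit, so w5 = True.
That conflicts with the unit clause (¬w5).
So every satisfying assignment has w2 = False.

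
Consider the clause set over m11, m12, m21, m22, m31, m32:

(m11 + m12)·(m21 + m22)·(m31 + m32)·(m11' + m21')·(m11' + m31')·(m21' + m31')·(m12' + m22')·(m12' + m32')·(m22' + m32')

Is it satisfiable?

Branch on m11: set m11 = 1.
From the singleton clause (m21'), m21 = 0.
From the singleton clause (m22), m22 = 1.
From the singleton clause (m31'), m31 = 0.
From the singleton clause (m32), m32 = 1.
Now (m32') is unsatisfied and unit — conflict.
That branch fails; take m11 = 0 instead.
From the singleton clause (m12), m12 = 1.
From the singleton clause (m22'), m22 = 0.
From the singleton clause (m21), m21 = 1.
From the singleton clause (m31'), m31 = 0.
From the singleton clause (m32), m32 = 1.
Now (m32') is unsatisfied and unit — conflict.
Either choice for m11 ends in contradiction.
No assignment satisfies every clause.

No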